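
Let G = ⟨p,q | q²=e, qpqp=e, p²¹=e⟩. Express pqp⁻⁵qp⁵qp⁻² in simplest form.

Multiply left to right, reducing at each step:
  p · q = pq
  (pq) · p⁻⁵ = p⁶q
  (p⁶q) · q = p⁶
  (p⁶) · p⁵ = p¹¹
  (p¹¹) · q = p¹¹q
  (p¹¹q) · p⁻² = p¹³q

Answer: p¹³q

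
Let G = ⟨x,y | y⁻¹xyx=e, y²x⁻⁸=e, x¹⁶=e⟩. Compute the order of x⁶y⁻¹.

Compute successive powers until reaching e:
  (x⁶y⁻¹)¹ = x⁶y⁻¹, (x⁶y⁻¹)² = x⁸, (x⁶y⁻¹)³ = x⁶y, (x⁶y⁻¹)⁴ = e.
The smallest positive k with (x⁶y⁻¹)ᵏ = e is 4.

Answer: 4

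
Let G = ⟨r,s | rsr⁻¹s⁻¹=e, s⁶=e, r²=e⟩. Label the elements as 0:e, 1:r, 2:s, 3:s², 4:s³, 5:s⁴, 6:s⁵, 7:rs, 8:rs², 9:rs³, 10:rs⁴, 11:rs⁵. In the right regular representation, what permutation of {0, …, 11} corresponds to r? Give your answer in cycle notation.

(0 1)(2 7)(3 8)(4 9)(5 10)(6 11)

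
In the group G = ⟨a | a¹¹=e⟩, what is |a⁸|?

Compute successive powers until reaching e:
  (a⁸)¹ = a⁸, (a⁸)² = a⁵, (a⁸)³ = a², (a⁸)⁴ = a¹⁰, (a⁸)⁵ = a⁷, (a⁸)⁶ = a⁴, (a⁸)⁷ = a, (a⁸)⁸ = a⁹, (a⁸)⁹ = a⁶, (a⁸)¹⁰ = a³, (a⁸)¹¹ = e.
The smallest positive k with (a⁸)ᵏ = e is 11.

Answer: 11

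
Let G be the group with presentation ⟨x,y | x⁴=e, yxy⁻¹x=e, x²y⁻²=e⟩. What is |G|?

Enumerate words in the generators, reducing via the relations: the distinct elements are
  {e, x, y, xy, x², x³, y⁻¹, xy⁻¹}.
No further products give new elements, so |G| = 8.

Answer: 8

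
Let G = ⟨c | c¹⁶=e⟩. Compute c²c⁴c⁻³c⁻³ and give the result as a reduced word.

Multiply left to right, reducing at each step:
  (c²) · c⁴ = c⁶
  (c⁶) · c⁻³ = c³
  (c³) · c⁻³ = e

Answer: e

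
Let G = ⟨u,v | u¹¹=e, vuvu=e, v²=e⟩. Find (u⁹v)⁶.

Compute successive powers of (u⁹v), reducing at each step:
  (u⁹v)²: (u⁹v) · u⁹ = v;   v · v = e
  (u⁹v)³: e · u⁹ = u⁹;   (u⁹) · v = u⁹v
  (u⁹v)⁴: (u⁹v) · u⁹ = v;   v · v = e
  (u⁹v)⁵: e · u⁹ = u⁹;   (u⁹) · v = u⁹v
  (u⁹v)⁶: (u⁹v) · u⁹ = v;   v · v = e

Answer: e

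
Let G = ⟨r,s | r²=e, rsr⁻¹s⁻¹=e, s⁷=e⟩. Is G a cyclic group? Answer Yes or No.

|G| = 14. The element rs has order 14 (its powers give 14 distinct elements), so ⟨rs⟩ = G and G is cyclic.

Answer: Yes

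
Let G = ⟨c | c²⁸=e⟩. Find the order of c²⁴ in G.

Compute successive powers until reaching e:
  (c²⁴)¹ = c²⁴, (c²⁴)² = c²⁰, (c²⁴)³ = c¹⁶, (c²⁴)⁴ = c¹², (c²⁴)⁵ = c⁸, (c²⁴)⁶ = c⁴, (c²⁴)⁷ = e.
The smallest positive k with (c²⁴)ᵏ = e is 7.

Answer: 7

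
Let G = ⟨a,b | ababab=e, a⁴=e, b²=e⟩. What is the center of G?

An element z ∈ Z(G) iff z commutes with every generator.
For example e is central: e·a = a = a·e; e·b = b = b·e.
Whereas a ∉ Z(G) since a·b = ab ≠ ba = b·a.
Checking each of the 24 elements this way gives Z(G) = {e}, of order 1.

Answer: {e}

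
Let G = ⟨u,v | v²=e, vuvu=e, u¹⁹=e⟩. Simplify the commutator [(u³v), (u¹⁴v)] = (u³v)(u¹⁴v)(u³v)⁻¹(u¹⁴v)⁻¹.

[(u³v), (u¹⁴v)] = (u³v)·(u¹⁴v)·(u³v)⁻¹·(u¹⁴v)⁻¹.
  (u³v) · (u¹⁴v) = u⁸
  (u⁸) · (u³v) = u¹¹v
  (u¹¹v) · (u¹⁴v) = u¹⁶

Answer: u¹⁶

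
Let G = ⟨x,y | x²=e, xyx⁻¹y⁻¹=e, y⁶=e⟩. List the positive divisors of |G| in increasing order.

|G| = 12 = 2² · 3. By Lagrange's theorem the order of any subgroup divides 12; the divisors of 12 are 1, 2, 3, 4, 6, 12.

Answer: 1, 2, 3, 4, 6, 12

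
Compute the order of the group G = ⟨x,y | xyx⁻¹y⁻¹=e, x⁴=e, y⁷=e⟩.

Enumerate words in the generators, reducing via the relations: the distinct elements are
  {e, x, y, xy, x², x³, y², y³, y⁴, y⁵, y⁶, xy², xy³, xy⁴, xy⁵, xy⁶, x²y, x³y, x²y², x²y³, x²y⁴, x²y⁵, x²y⁶, x³y², x³y³, x³y⁴, x³y⁵, x³y⁶}.
No further products give new elements, so |G| = 28.

Answer: 28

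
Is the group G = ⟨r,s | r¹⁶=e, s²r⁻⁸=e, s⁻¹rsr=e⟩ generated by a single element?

Every cyclic group is abelian. But r·s = rs while s·r = r⁷s⁻¹, so r·s ≠ s·r and G is not abelian. Hence G is not cyclic.

Answer: No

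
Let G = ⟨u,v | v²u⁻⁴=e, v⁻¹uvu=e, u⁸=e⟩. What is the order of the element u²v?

Compute successive powers until reaching e:
  (u²v)¹ = u²v, (u²v)² = u⁴, (u²v)³ = u²v⁻¹, (u²v)⁴ = e.
The smallest positive k with (u²v)ᵏ = e is 4.

Answer: 4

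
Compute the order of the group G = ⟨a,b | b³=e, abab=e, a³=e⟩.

Enumerate words in the generators, reducing via the relations: the distinct elements are
  {a, b, e, ab, a², b², ab², a²b, ba², b²a, ab²a, a²b²}.
No further products give new elements, so |G| = 12.

Answer: 12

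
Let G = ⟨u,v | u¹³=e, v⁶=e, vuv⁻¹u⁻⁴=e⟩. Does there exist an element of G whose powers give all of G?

Every cyclic group is abelian. But u·v = uv while v·u = u⁴v, so u·v ≠ v·u and G is not abelian. Hence G is not cyclic.

Answer: No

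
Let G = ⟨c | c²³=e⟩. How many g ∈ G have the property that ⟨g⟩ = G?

G is cyclic of order 23. An element generates G iff its order is 23, and a cyclic group of order 23 has exactly φ(23) = 22 such elements.

Answer: 22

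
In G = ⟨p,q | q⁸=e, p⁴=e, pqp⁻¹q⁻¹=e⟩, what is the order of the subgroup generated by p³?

|⟨p³⟩| equals the order of p³. Compute successive powers until reaching e:
  (p³)¹ = p³, (p³)² = p², (p³)³ = p, (p³)⁴ = e.
The smallest positive k with (p³)ᵏ = e is 4, so |⟨p³⟩| = 4.

Answer: 4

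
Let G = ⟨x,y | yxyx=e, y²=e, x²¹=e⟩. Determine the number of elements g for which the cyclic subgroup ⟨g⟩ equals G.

⟨g⟩ = G would require ord(g) = |G| = 42, but the maximum element order in G is 21 < 42. So G is not cyclic and no single element generates it: the count is 0.

Answer: 0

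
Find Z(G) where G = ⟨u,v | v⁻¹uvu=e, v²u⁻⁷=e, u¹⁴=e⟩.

An element z ∈ Z(G) iff z commutes with every generator.
For example u⁷ is central: (u⁷)·u = u⁸ = u·(u⁷); (u⁷)·v = v⁻¹ = v·(u⁷).
Whereas u ∉ Z(G) since u·v = uv ≠ u⁶v⁻¹ = v·u.
Checking each of the 28 elements this way gives Z(G) = {e, u⁷}, of order 2.

Answer: {e, u⁷}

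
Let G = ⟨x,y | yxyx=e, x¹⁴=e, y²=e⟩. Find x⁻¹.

The order of x is 14 (smallest k with xᵏ = e), so x⁻¹ = x¹³ = x¹³.
Check: x · (x¹³) → x · x¹³ = e, giving e as required.

Answer: x¹³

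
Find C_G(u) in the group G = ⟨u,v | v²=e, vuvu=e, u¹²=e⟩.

⟨u⟩ ⊆ C_G(u) since powers of u commute with u; so |C_G(u)| ≥ |⟨u⟩| = 12.
By orbit–stabilizer, |C_G(u)| = |G| / |conj. class of u| = 24 / 2 = 12.
The 12 elements commuting with u are {e, u, u², u³, u⁴, u⁵, u⁶, u⁷, u⁸, u⁹, u¹⁰, u¹¹}.

Answer: {e, u, u², u³, u⁴, u⁵, u⁶, u⁷, u⁸, u⁹, u¹⁰, u¹¹}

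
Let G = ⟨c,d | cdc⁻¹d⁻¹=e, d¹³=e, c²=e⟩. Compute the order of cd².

Compute successive powers until reaching e:
  (cd²)¹ = cd², (cd²)² = d⁴, (cd²)³ = cd⁶, (cd²)⁴ = d⁸, (cd²)⁵ = cd¹⁰, (cd²)⁶ = d¹², (cd²)⁷ = cd, (cd²)⁸ = d³, (cd²)⁹ = cd⁵, (cd²)¹⁰ = d⁷, (cd²)¹¹ = cd⁹, (cd²)¹² = d¹¹, (cd²)¹³ = c, (cd²)¹⁴ = d², (cd²)¹⁵ = cd⁴, (cd²)¹⁶ = d⁶, (cd²)¹⁷ = cd⁸, (cd²)¹⁸ = d¹⁰, (cd²)¹⁹ = cd¹², (cd²)²⁰ = d, (cd²)²¹ = cd³, (cd²)²² = d⁵, (cd²)²³ = cd⁷, (cd²)²⁴ = d⁹, (cd²)²⁵ = cd¹¹, (cd²)²⁶ = e.
The smallest positive k with (cd²)ᵏ = e is 26.

Answer: 26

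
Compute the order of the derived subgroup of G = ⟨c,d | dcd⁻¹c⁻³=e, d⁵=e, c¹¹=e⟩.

G' = [G, G] is generated by all commutators. The generator-pair commutators are: [c, d] = c⁹.
The subgroup they normally generate is {e, c, c², c³, c⁴, c⁵, c⁶, c⁷, c⁸, c⁹, c¹⁰}, of order 11.
Check: |G/G'| = 55/11 = 5 is the order of the abelianisation.

Answer: 11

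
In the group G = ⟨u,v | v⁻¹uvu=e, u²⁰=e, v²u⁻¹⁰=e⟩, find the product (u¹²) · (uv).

Compute (u¹²) · (uv) by multiplying left to right and reducing via the relations at each step:
  (u¹²) · u = u¹³
  (u¹³) · v = u³v⁻¹

Answer: u³v⁻¹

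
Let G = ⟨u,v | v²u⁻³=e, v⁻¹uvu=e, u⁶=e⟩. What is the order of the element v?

Compute successive powers until reaching e:
  v¹ = v, v² = u³, v³ = v⁻¹, v⁴ = e.
The smallest positive k with vᵏ = e is 4.

Answer: 4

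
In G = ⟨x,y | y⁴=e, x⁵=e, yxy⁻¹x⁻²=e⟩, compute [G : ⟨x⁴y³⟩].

First find ord(x⁴y³) by computing successive powers:
  (x⁴y³)¹ = x⁴y³, (x⁴y³)² = xy², (x⁴y³)³ = x²y, (x⁴y³)⁴ = e.
So |⟨x⁴y³⟩| = ord(x⁴y³) = 4. With |G| = 20, by Lagrange [G : ⟨x⁴y³⟩] = 20/4 = 5.

Answer: 5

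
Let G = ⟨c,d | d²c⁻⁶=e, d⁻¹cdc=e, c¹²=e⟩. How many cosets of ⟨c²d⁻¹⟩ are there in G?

First find ord(c²d⁻¹) by computing successive powers:
  (c²d⁻¹)¹ = c²d⁻¹, (c²d⁻¹)² = c⁶, (c²d⁻¹)³ = c²d, (c²d⁻¹)⁴ = e.
So |⟨c²d⁻¹⟩| = ord(c²d⁻¹) = 4. With |G| = 24, by Lagrange [G : ⟨c²d⁻¹⟩] = 24/4 = 6.

Answer: 6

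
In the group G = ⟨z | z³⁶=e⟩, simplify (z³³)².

Compute successive powers of (z³³), reducing at each step:
  (z³³)²: (z³³) · z³³ = z³⁰

Answer: z³⁰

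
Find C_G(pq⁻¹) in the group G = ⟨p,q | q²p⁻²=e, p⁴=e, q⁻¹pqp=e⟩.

⟨pq⁻¹⟩ ⊆ C_G(pq⁻¹) since powers of pq⁻¹ commute with pq⁻¹; so |C_G(pq⁻¹)| ≥ |⟨pq⁻¹⟩| = 4.
By orbit–stabilizer, |C_G(pq⁻¹)| = |G| / |conj. class of pq⁻¹| = 8 / 2 = 4.
The 4 elements commuting with pq⁻¹ are {e, p², pq, pq⁻¹}.

Answer: {e, p², pq, pq⁻¹}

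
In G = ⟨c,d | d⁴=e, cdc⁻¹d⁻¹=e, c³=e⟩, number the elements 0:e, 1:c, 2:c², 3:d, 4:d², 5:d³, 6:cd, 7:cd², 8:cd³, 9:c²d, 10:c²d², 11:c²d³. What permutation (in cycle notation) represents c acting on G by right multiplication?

(0 1 2)(3 6 9)(4 7 10)(5 8 11)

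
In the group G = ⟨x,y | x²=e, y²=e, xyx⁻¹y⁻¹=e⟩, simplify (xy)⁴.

Compute successive powers of (xy), reducing at each step:
  (xy)²: (xy) · x = y;   y · y = e
  (xy)³: e · x = x;   x · y = xy
  (xy)⁴: (xy) · x = y;   y · y = e

Answer: e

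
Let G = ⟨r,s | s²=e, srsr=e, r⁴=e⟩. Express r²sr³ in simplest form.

Multiply left to right, reducing at each step:
  (r²) · s = r²s
  (r²s) · r³ = r³s

Answer: r³s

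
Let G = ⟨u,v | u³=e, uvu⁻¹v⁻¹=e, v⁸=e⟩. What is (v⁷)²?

Compute successive powers of (v⁷), reducing at each step:
  (v⁷)²: (v⁷) · v⁷ = v⁶

Answer: v⁶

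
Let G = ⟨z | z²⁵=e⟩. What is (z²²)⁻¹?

The order of (z²²) is 25 (smallest k with (z²²)ᵏ = e), so (z²²)⁻¹ = (z²²)²⁴ = z³.
Check: (z²²) · (z³) → (z²²) · z³ = e, giving e as required.

Answer: z³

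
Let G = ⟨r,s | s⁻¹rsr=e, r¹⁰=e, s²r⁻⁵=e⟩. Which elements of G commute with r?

⟨r⟩ ⊆ C_G(r) since powers of r commute with r; so |C_G(r)| ≥ |⟨r⟩| = 10.
By orbit–stabilizer, |C_G(r)| = |G| / |conj. class of r| = 20 / 2 = 10.
The 10 elements commuting with r are {e, r, r², r³, r⁴, r⁵, r⁶, r⁷, r⁸, r⁹}.

Answer: {e, r, r², r³, r⁴, r⁵, r⁶, r⁷, r⁸, r⁹}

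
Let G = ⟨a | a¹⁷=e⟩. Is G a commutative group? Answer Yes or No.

G has a single generator, so G is cyclic and hence abelian.

Answer: Yes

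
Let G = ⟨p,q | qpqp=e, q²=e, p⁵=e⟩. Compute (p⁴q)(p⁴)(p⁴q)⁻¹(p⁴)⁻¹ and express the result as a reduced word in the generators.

[(p⁴q), (p⁴)] = (p⁴q)·(p⁴)·(p⁴q)⁻¹·(p⁴)⁻¹.
  (p⁴q) · (p⁴) = q
  q · (p⁴q) = p
  p · p = p²

Answer: p²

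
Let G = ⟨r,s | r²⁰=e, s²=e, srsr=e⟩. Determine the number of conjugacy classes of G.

The conjugacy classes (representative and size) are:
  [e] (size 1), [r] (size 2), [r¹⁸] (size 2), [r³] (size 2), [r⁴] (size 2), [r¹⁵] (size 2), [r¹⁴] (size 2), [r⁷] (size 2), [r¹²] (size 2), [r¹¹] (size 2), [r¹⁰] (size 1), [r¹⁸s] (size 10), [r⁵s] (size 10).
Class equation: 1 + 2 + 2 + 2 + 2 + 2 + 2 + 2 + 2 + 2 + 1 + 10 + 10 = 40 = |G|. So G has 13 conjugacy classes.

Answer: 13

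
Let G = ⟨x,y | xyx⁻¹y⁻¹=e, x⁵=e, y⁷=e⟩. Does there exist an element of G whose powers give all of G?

|G| = 35. The element xy has order 35 (its powers give 35 distinct elements), so ⟨xy⟩ = G and G is cyclic.

Answer: Yes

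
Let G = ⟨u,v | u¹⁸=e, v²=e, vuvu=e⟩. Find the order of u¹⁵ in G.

Compute successive powers until reaching e:
  (u¹⁵)¹ = u¹⁵, (u¹⁵)² = u¹², (u¹⁵)³ = u⁹, (u¹⁵)⁴ = u⁶, (u¹⁵)⁵ = u³, (u¹⁵)⁶ = e.
The smallest positive k with (u¹⁵)ᵏ = e is 6.

Answer: 6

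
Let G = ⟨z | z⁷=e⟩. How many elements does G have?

G is generated by a single element, so G is cyclic. The relator gives z⁷ = e and no smaller power is forced to be e, so the 7 powers {e, z, z², z³, z⁴, z⁵, z⁶} are distinct. Hence |G| = 7.

Answer: 7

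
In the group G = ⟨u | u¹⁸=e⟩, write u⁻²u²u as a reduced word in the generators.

Multiply left to right, reducing at each step:
  (u¹⁶) · u² = e
  e · u = u

Answer: u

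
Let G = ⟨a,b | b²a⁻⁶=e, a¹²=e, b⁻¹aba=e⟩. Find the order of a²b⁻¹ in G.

Compute successive powers until reaching e:
  (a²b⁻¹)¹ = a²b⁻¹, (a²b⁻¹)² = a⁶, (a²b⁻¹)³ = a²b, (a²b⁻¹)⁴ = e.
The smallest positive k with (a²b⁻¹)ᵏ = e is 4.

Answer: 4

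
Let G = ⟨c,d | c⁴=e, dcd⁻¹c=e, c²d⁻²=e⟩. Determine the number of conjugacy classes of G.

The conjugacy classes (representative and size) are:
  [e] (size 1), [c³] (size 2), [c²] (size 1), [d⁻¹] (size 2), [cd] (size 2).
Class equation: 1 + 2 + 1 + 2 + 2 = 8 = |G|. So G has 5 conjugacy classes.

Answer: 5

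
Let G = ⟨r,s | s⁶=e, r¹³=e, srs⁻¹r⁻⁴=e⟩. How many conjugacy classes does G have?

The conjugacy classes (representative and size) are:
  [e] (size 1), [r⁴] (size 6), [r¹¹] (size 6), [r⁷s] (size 13), [r⁸s²] (size 13), [r¹²s³] (size 13), [r⁵s⁴] (size 13), [r¹¹s⁵] (size 13).
Class equation: 1 + 6 + 6 + 13 + 13 + 13 + 13 + 13 = 78 = |G|. So G has 8 conjugacy classes.

Answer: 8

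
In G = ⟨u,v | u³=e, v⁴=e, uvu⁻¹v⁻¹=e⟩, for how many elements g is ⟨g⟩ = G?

G is cyclic of order 12. An element generates G iff its order is 12, and a cyclic group of order 12 has exactly φ(12) = 4 such elements.

Answer: 4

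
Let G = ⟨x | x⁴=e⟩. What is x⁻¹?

The order of x is 4 (smallest k with xᵏ = e), so x⁻¹ = x³ = x³.
Check: x · (x³) → x · x³ = e, giving e as required.

Answer: x³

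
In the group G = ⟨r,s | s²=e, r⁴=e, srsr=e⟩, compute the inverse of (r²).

The order of (r²) is 2 (smallest k with (r²)ᵏ = e), so (r²)⁻¹ = (r²)¹ = r².
Check: (r²) · (r²) → (r²) · r² = e, giving e as required.

Answer: r²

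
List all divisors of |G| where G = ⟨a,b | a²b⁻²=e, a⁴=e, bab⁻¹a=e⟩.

|G| = 8 = 2³. By Lagrange's theorem the order of any subgroup divides 8; the divisors of 8 are 1, 2, 4, 8.

Answer: 1, 2, 4, 8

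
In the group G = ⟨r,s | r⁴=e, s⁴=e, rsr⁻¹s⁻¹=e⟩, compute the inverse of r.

The order of r is 4 (smallest k with rᵏ = e), so r⁻¹ = r³ = r³.
Check: r · (r³) → r · r³ = e, giving e as required.

Answer: r³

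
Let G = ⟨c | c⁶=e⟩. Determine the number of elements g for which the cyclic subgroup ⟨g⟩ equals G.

G is cyclic of order 6. An element generates G iff its order is 6, and a cyclic group of order 6 has exactly φ(6) = 2 such elements.

Answer: 2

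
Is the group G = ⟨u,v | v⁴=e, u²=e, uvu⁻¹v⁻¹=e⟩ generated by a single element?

|G| = 8, but the maximum element order in G is 4 < 8. No single element generates all of G, so G is not cyclic.

Answer: No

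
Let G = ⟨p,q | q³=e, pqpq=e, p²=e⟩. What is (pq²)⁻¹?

The order of (pq²) is 2 (smallest k with (pq²)ᵏ = e), so (pq²)⁻¹ = (pq²)¹ = pq².
Check: (pq²) · (pq²) → (pq²) · p = q;   q · q² = e, giving e as required.

Answer: pq²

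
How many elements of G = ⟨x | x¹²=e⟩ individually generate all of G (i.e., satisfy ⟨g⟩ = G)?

G is cyclic of order 12. An element generates G iff its order is 12, and a cyclic group of order 12 has exactly φ(12) = 4 such elements.

Answer: 4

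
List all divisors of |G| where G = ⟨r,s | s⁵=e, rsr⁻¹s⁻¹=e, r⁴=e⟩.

|G| = 20 = 2² · 5. By Lagrange's theorem the order of any subgroup divides 20; the divisors of 20 are 1, 2, 4, 5, 10, 20.

Answer: 1, 2, 4, 5, 10, 20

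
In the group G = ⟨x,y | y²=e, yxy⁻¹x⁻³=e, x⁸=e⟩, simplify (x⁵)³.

Compute successive powers of (x⁵), reducing at each step:
  (x⁵)²: (x⁵) · x⁵ = x²
  (x⁵)³: (x²) · x⁵ = x⁷

Answer: x⁷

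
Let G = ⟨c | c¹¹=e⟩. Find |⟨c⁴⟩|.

|⟨c⁴⟩| equals the order of c⁴. Compute successive powers until reaching e:
  (c⁴)¹ = c⁴, (c⁴)² = c⁸, (c⁴)³ = c, (c⁴)⁴ = c⁵, (c⁴)⁵ = c⁹, (c⁴)⁶ = c², (c⁴)⁷ = c⁶, (c⁴)⁸ = c¹⁰, (c⁴)⁹ = c³, (c⁴)¹⁰ = c⁷, (c⁴)¹¹ = e.
The smallest positive k with (c⁴)ᵏ = e is 11, so |⟨c⁴⟩| = 11.

Answer: 11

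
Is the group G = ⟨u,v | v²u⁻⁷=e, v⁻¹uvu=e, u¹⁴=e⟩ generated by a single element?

Every cyclic group is abelian. But u·v = uv while v·u = u⁶v⁻¹, so u·v ≠ v·u and G is not abelian. Hence G is not cyclic.

Answer: No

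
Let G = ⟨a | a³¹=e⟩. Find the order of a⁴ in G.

Compute successive powers until reaching e:
  (a⁴)¹ = a⁴, (a⁴)² = a⁸, (a⁴)³ = a¹², (a⁴)⁴ = a¹⁶, (a⁴)⁵ = a²⁰, (a⁴)⁶ = a²⁴, (a⁴)⁷ = a²⁸, (a⁴)⁸ = a, (a⁴)⁹ = a⁵, (a⁴)¹⁰ = a⁹, (a⁴)¹¹ = a¹³, (a⁴)¹² = a¹⁷, (a⁴)¹³ = a²¹, (a⁴)¹⁴ = a²⁵, (a⁴)¹⁵ = a²⁹, (a⁴)¹⁶ = a², (a⁴)¹⁷ = a⁶, (a⁴)¹⁸ = a¹⁰, (a⁴)¹⁹ = a¹⁴, (a⁴)²⁰ = a¹⁸, (a⁴)²¹ = a²², (a⁴)²² = a²⁶, (a⁴)²³ = a³⁰, (a⁴)²⁴ = a³, (a⁴)²⁵ = a⁷, (a⁴)²⁶ = a¹¹, (a⁴)²⁷ = a¹⁵, (a⁴)²⁸ = a¹⁹, (a⁴)²⁹ = a²³, (a⁴)³⁰ = a²⁷, (a⁴)³¹ = e.
The smallest positive k with (a⁴)ᵏ = e is 31.

Answer: 31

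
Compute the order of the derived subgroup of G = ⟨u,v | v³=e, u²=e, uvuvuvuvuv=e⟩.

G' = [G, G] is generated by all commutators. The generator-pair commutators are: [u, v] = uvuv².
The subgroup they normally generate is {e, u, v, v², uv, uvu, uvuv, uvuvu, v²uv²u, v²uv², v²u, uv², vu, vuv, vuvu, uv²uv²u, uv²uv², uv²u, v²uv, v²uvu, v²uvuv, vuv²uv², vuv²u, vuv², uvuv², uv²uv, uv²uvu, uv²uvuv, uvuv²uv², uvuv²u, v²uv²uv, uvuv²uv, uvuv²uvu, uvuv²uvuv, v²uv²uvuv², v²uv²uvu, v²uv²uvuv, v²uvuv²uv², v²uvuv²u, v²uvuv², vuvuv², vuv²uv, vuv²uvu, vuv²uvuv, vuvuv²uv², vuvuv²u, vuvuv²uv, uv²uvuv²uv², uv²uvuv²u, uv²uvuv², v²uvuv²uv, v²uvuv²uvu, vuv²uvuv²u, vuv²uvuv², uv²uvuv²uv, uv²uvuv²uvu, uvuv²uvuv²u, uvuv²uvuv², uvuv²uvuv²uv, vuv²uvuv²uv}, of order 60.
Check: |G/G'| = 60/60 = 1 is the order of the abelianisation.

Answer: 60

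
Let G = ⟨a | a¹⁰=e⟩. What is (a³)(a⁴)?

Compute (a³) · (a⁴) by multiplying left to right and reducing via the relations at each step:
  (a³) · a⁴ = a⁷

Answer: a⁷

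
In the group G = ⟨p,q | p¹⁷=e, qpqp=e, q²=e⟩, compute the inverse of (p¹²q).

The order of (p¹²q) is 2 (smallest k with (p¹²q)ᵏ = e), so (p¹²q)⁻¹ = (p¹²q)¹ = p¹²q.
Check: (p¹²q) · (p¹²q) → (p¹²q) · p¹² = q;   q · q = e, giving e as required.

Answer: p¹²q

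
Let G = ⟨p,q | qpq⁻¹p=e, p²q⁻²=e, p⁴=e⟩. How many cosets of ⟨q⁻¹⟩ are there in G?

First find ord(q⁻¹) by computing successive powers:
  (q⁻¹)¹ = q⁻¹, (q⁻¹)² = p², (q⁻¹)³ = q, (q⁻¹)⁴ = e.
So |⟨q⁻¹⟩| = ord(q⁻¹) = 4. With |G| = 8, by Lagrange [G : ⟨q⁻¹⟩] = 8/4 = 2.

Answer: 2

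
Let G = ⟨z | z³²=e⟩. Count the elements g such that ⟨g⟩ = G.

G is cyclic of order 32. An element generates G iff its order is 32, and a cyclic group of order 32 has exactly φ(32) = 16 such elements.

Answer: 16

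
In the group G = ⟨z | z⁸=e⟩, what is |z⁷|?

Compute successive powers until reaching e:
  (z⁷)¹ = z⁷, (z⁷)² = z⁶, (z⁷)³ = z⁵, (z⁷)⁴ = z⁴, (z⁷)⁵ = z³, (z⁷)⁶ = z², (z⁷)⁷ = z, (z⁷)⁸ = e.
The smallest positive k with (z⁷)ᵏ = e is 8.

Answer: 8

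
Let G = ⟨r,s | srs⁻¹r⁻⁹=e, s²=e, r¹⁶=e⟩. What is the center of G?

An element z ∈ Z(G) iff z commutes with every generator.
For example r² is central: (r²)·r = r³ = r·(r²); (r²)·s = r²s = s·(r²).
Whereas r ∉ Z(G) since r·s = rs ≠ r⁹s = s·r.
Checking each of the 32 elements this way gives Z(G) = {e, r², r⁴, r⁶, r⁸, r¹⁰, r¹², r¹⁴}, of order 8.

Answer: {e, r², r⁴, r⁶, r⁸, r¹⁰, r¹², r¹⁴}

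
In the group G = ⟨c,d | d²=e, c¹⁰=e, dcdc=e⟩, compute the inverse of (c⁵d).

The order of (c⁵d) is 2 (smallest k with (c⁵d)ᵏ = e), so (c⁵d)⁻¹ = (c⁵d)¹ = c⁵d.
Check: (c⁵d) · (c⁵d) → (c⁵d) · c⁵ = d;   d · d = e, giving e as required.

Answer: c⁵d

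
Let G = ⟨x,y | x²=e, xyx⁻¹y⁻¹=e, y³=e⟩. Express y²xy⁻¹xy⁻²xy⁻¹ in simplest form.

Multiply left to right, reducing at each step:
  (y²) · x = xy²
  (xy²) · y⁻¹ = xy
  (xy) · x = y
  y · y⁻² = y²
  (y²) · x = xy²
  (xy²) · y⁻¹ = xy

Answer: xy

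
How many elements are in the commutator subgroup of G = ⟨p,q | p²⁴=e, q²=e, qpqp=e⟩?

G' = [G, G] is generated by all commutators. The generator-pair commutators are: [p, q] = p².
The subgroup they normally generate is {e, p², p⁴, p⁶, p⁸, p¹⁰, p¹², p¹⁴, p¹⁶, p¹⁸, p²⁰, p²²}, of order 12.
Check: |G/G'| = 48/12 = 4 is the order of the abelianisation.

Answer: 12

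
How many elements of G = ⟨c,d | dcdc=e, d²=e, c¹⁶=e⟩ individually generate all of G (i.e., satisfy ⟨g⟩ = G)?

⟨g⟩ = G would require ord(g) = |G| = 32, but the maximum element order in G is 16 < 32. So G is not cyclic and no single element generates it: the count is 0.

Answer: 0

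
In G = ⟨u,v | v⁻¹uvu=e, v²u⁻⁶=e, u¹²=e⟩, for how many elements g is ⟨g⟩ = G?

⟨g⟩ = G would require ord(g) = |G| = 24, but the maximum element order in G is 12 < 24. So G is not cyclic and no single element generates it: the count is 0.

Answer: 0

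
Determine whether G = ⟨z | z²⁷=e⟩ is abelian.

G has a single generator, so G is cyclic and hence abelian.

Answer: Yes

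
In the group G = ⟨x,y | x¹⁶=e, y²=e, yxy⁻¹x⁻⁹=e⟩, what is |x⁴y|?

Compute successive powers until reaching e:
  (x⁴y)¹ = x⁴y, (x⁴y)² = x⁸, (x⁴y)³ = x¹²y, (x⁴y)⁴ = e.
The smallest positive k with (x⁴y)ᵏ = e is 4.

Answer: 4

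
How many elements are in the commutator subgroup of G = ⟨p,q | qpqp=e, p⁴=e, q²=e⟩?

G' = [G, G] is generated by all commutators. The generator-pair commutators are: [p, q] = p².
The subgroup they normally generate is {e, p²}, of order 2.
Check: |G/G'| = 8/2 = 4 is the order of the abelianisation.

Answer: 2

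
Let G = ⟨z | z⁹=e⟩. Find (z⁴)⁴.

Compute successive powers of (z⁴), reducing at each step:
  (z⁴)²: (z⁴) · z⁴ = z⁸
  (z⁴)³: (z⁸) · z⁴ = z³
  (z⁴)⁴: (z³) · z⁴ = z⁷

Answer: z⁷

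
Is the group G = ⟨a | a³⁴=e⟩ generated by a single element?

|G| = 34. The element a has order 34 (its powers give 34 distinct elements), so ⟨a⟩ = G and G is cyclic.

Answer: Yes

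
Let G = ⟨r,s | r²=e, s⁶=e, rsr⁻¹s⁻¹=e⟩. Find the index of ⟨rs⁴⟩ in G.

First find ord(rs⁴) by computing successive powers:
  (rs⁴)¹ = rs⁴, (rs⁴)² = s², (rs⁴)³ = r, (rs⁴)⁴ = s⁴, (rs⁴)⁵ = rs², (rs⁴)⁶ = e.
So |⟨rs⁴⟩| = ord(rs⁴) = 6. With |G| = 12, by Lagrange [G : ⟨rs⁴⟩] = 12/6 = 2.

Answer: 2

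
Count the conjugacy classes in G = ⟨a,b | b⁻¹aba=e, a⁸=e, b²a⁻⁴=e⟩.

The conjugacy classes (representative and size) are:
  [e] (size 1), [a⁷] (size 2), [a⁶] (size 2), [a³] (size 2), [a⁴] (size 1), [a²b⁻¹] (size 4), [a³b⁻¹] (size 4).
Class equation: 1 + 2 + 2 + 2 + 1 + 4 + 4 = 16 = |G|. So G has 7 conjugacy classes.

Answer: 7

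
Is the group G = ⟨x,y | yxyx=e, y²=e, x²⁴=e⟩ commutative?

x·y = xy but y·x = x²³y, so x·y ≠ y·x and G is not abelian.

Answer: No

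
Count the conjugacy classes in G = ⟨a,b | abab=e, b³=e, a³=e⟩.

The conjugacy classes (representative and size) are:
  [e] (size 1), [ba²] (size 4), [b²a] (size 4), [a²b²] (size 3).
Class equation: 1 + 4 + 4 + 3 = 12 = |G|. So G has 4 conjugacy classes.

Answer: 4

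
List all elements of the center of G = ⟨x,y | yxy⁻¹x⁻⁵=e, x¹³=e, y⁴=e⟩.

An element z ∈ Z(G) iff z commutes with every generator.
For example e is central: e·x = x = x·e; e·y = y = y·e.
Whereas x ∉ Z(G) since x·y = xy ≠ x⁵y = y·x.
Checking each of the 52 elements this way gives Z(G) = {e}, of order 1.

Answer: {e}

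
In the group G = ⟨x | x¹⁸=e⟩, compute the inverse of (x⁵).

The order of (x⁵) is 18 (smallest k with (x⁵)ᵏ = e), so (x⁵)⁻¹ = (x⁵)¹⁷ = x¹³.
Check: (x⁵) · (x¹³) → (x⁵) · x¹³ = e, giving e as required.

Answer: x¹³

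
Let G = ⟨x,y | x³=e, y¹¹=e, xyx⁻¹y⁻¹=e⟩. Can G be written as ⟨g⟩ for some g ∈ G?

|G| = 33. The element xy has order 33 (its powers give 33 distinct elements), so ⟨xy⟩ = G and G is cyclic.

Answer: Yes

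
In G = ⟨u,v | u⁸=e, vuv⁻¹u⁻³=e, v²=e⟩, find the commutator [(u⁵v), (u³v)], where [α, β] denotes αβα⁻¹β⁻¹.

[(u⁵v), (u³v)] = (u⁵v)·(u³v)·(u⁵v)⁻¹·(u³v)⁻¹.
  (u⁵v) · (u³v) = u⁶
  (u⁶) · (uv) = u⁷v
  (u⁷v) · (u⁷v) = u⁴

Answer: u⁴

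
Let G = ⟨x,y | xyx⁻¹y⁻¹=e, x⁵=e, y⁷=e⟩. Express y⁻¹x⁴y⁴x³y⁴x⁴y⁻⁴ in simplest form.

Multiply left to right, reducing at each step:
  (y⁶) · x⁴ = x⁴y⁶
  (x⁴y⁶) · y⁴ = x⁴y³
  (x⁴y³) · x³ = x²y³
  (x²y³) · y⁴ = x²
  (x²) · x⁴ = x
  x · y⁻⁴ = xy³

Answer: xy³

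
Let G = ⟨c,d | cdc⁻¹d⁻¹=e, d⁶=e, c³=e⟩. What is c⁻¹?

The order of c is 3 (smallest k with cᵏ = e), so c⁻¹ = c² = c².
Check: c · (c²) → c · c² = e, giving e as required.

Answer: c²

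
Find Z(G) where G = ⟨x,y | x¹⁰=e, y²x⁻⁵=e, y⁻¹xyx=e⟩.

An element z ∈ Z(G) iff z commutes with every generator.
For example x⁵ is central: (x⁵)·x = x⁶ = x·(x⁵); (x⁵)·y = y⁻¹ = y·(x⁵).
Whereas x ∉ Z(G) since x·y = xy ≠ x⁴y⁻¹ = y·x.
Checking each of the 20 elements this way gives Z(G) = {e, x⁵}, of order 2.

Answer: {e, x⁵}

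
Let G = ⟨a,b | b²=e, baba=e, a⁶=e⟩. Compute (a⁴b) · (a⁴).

Compute (a⁴b) · (a⁴) by multiplying left to right and reducing via the relations at each step:
  (a⁴b) · a⁴ = b

Answer: b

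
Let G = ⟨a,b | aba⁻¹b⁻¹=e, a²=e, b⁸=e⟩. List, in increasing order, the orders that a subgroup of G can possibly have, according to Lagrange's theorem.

|G| = 16 = 2⁴. By Lagrange's theorem the order of any subgroup divides 16; the divisors of 16 are 1, 2, 4, 8, 16.

Answer: 1, 2, 4, 8, 16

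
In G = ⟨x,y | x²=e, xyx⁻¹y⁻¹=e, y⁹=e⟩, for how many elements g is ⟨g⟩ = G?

G is cyclic of order 18. An element generates G iff its order is 18, and a cyclic group of order 18 has exactly φ(18) = 6 such elements.

Answer: 6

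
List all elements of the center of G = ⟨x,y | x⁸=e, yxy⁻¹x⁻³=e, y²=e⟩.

An element z ∈ Z(G) iff z commutes with every generator.
For example x⁴ is central: (x⁴)·x = x⁵ = x·(x⁴); (x⁴)·y = x⁴y = y·(x⁴).
Whereas x ∉ Z(G) since x·y = xy ≠ x³y = y·x.
Checking each of the 16 elements this way gives Z(G) = {e, x⁴}, of order 2.

Answer: {e, x⁴}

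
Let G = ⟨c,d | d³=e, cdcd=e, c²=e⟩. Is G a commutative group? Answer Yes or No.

c·d = cd but d·c = cd², so c·d ≠ d·c and G is not abelian.

Answer: No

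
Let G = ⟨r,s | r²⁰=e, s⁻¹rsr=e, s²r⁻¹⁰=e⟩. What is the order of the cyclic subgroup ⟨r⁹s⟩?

|⟨r⁹s⟩| equals the order of r⁹s. Compute successive powers until reaching e:
  (r⁹s)¹ = r⁹s, (r⁹s)² = r¹⁰, (r⁹s)³ = r⁹s⁻¹, (r⁹s)⁴ = e.
The smallest positive k with (r⁹s)ᵏ = e is 4, so |⟨r⁹s⟩| = 4.

Answer: 4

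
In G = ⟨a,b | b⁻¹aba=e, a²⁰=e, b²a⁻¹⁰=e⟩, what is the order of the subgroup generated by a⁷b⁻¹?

|⟨a⁷b⁻¹⟩| equals the order of a⁷b⁻¹. Compute successive powers until reaching e:
  (a⁷b⁻¹)¹ = a⁷b⁻¹, (a⁷b⁻¹)² = a¹⁰, (a⁷b⁻¹)³ = a⁷b, (a⁷b⁻¹)⁴ = e.
The smallest positive k with (a⁷b⁻¹)ᵏ = e is 4, so |⟨a⁷b⁻¹⟩| = 4.

Answer: 4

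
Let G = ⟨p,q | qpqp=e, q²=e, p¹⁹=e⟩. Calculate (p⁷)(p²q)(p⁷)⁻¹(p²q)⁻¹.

[(p⁷), (p²q)] = (p⁷)·(p²q)·(p⁷)⁻¹·(p²q)⁻¹.
  (p⁷) · (p²q) = p⁹q
  (p⁹q) · (p¹²) = p¹⁶q
  (p¹⁶q) · (p²q) = p¹⁴

Answer: p¹⁴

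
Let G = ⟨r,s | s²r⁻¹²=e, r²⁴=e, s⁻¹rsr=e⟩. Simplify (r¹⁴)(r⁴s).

Compute (r¹⁴) · (r⁴s) by multiplying left to right and reducing via the relations at each step:
  (r¹⁴) · r⁴ = r¹⁸
  (r¹⁸) · s = r⁶s⁻¹

Answer: r⁶s⁻¹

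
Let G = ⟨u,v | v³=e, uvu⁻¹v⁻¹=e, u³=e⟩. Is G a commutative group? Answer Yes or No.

Each pair of generators commutes: u·v = uv = v·u. Since the generators pairwise commute, every element of G commutes with every other, so G is abelian.

Answer: Yes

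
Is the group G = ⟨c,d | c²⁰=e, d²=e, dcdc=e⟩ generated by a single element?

Every cyclic group is abelian. But c·d = cd while d·c = c¹⁹d, so c·d ≠ d·c and G is not abelian. Hence G is not cyclic.

Answer: No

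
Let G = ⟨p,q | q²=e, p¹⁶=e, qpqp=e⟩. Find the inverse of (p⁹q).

The order of (p⁹q) is 2 (smallest k with (p⁹q)ᵏ = e), so (p⁹q)⁻¹ = (p⁹q)¹ = p⁹q.
Check: (p⁹q) · (p⁹q) → (p⁹q) · p⁹ = q;   q · q = e, giving e as required.

Answer: p⁹q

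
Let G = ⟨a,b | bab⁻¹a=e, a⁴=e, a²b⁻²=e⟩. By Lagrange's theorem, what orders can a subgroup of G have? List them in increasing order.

|G| = 8 = 2³. By Lagrange's theorem the order of any subgroup divides 8; the divisors of 8 are 1, 2, 4, 8.

Answer: 1, 2, 4, 8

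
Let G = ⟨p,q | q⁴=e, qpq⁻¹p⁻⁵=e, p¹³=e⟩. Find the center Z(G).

An element z ∈ Z(G) iff z commutes with every generator.
For example e is central: e·p = p = p·e; e·q = q = q·e.
Whereas p ∉ Z(G) since p·q = pq ≠ p⁵q = q·p.
Checking each of the 52 elements this way gives Z(G) = {e}, of order 1.

Answer: {e}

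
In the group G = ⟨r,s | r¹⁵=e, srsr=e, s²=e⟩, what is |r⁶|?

Compute successive powers until reaching e:
  (r⁶)¹ = r⁶, (r⁶)² = r¹², (r⁶)³ = r³, (r⁶)⁴ = r⁹, (r⁶)⁵ = e.
The smallest positive k with (r⁶)ᵏ = e is 5.

Answer: 5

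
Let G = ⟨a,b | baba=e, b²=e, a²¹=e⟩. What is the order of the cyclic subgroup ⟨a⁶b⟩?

|⟨a⁶b⟩| equals the order of a⁶b. Compute successive powers until reaching e:
  (a⁶b)¹ = a⁶b, (a⁶b)² = e.
The smallest positive k with (a⁶b)ᵏ = e is 2, so |⟨a⁶b⟩| = 2.

Answer: 2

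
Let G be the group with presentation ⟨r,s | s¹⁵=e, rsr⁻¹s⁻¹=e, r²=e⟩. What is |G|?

Enumerate words in the generators, reducing via the relations: the distinct elements are
  {e, r, s, rs, s², s³, s⁴, s⁵, s⁶, s⁷, s⁸, s⁹, rs², rs³, rs⁴, rs⁵, rs⁶, rs⁷, rs⁸, rs⁹, s¹², s¹³, s¹¹, s¹⁰, s¹⁴, rs¹², rs¹³, rs¹¹, rs¹⁰, rs¹⁴}.
No further products give new elements, so |G| = 30.

Answer: 30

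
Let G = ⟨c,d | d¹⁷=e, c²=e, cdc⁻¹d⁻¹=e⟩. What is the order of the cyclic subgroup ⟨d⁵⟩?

|⟨d⁵⟩| equals the order of d⁵. Compute successive powers until reaching e:
  (d⁵)¹ = d⁵, (d⁵)² = d¹⁰, (d⁵)³ = d¹⁵, (d⁵)⁴ = d³, (d⁵)⁵ = d⁸, (d⁵)⁶ = d¹³, (d⁵)⁷ = d, (d⁵)⁸ = d⁶, (d⁵)⁹ = d¹¹, (d⁵)¹⁰ = d¹⁶, (d⁵)¹¹ = d⁴, (d⁵)¹² = d⁹, (d⁵)¹³ = d¹⁴, (d⁵)¹⁴ = d², (d⁵)¹⁵ = d⁷, (d⁵)¹⁶ = d¹², (d⁵)¹⁷ = e.
The smallest positive k with (d⁵)ᵏ = e is 17, so |⟨d⁵⟩| = 17.

Answer: 17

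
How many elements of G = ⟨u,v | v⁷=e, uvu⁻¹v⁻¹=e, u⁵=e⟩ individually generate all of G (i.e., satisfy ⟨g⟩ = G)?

G is cyclic of order 35. An element generates G iff its order is 35, and a cyclic group of order 35 has exactly φ(35) = 24 such elements.

Answer: 24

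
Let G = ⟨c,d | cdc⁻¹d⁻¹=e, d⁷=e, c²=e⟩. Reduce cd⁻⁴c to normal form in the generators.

Multiply left to right, reducing at each step:
  c · d⁻⁴ = cd³
  (cd³) · c = d³

Answer: d³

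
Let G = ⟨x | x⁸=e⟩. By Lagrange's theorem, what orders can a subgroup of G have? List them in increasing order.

|G| = 8 = 2³. By Lagrange's theorem the order of any subgroup divides 8; the divisors of 8 are 1, 2, 4, 8.

Answer: 1, 2, 4, 8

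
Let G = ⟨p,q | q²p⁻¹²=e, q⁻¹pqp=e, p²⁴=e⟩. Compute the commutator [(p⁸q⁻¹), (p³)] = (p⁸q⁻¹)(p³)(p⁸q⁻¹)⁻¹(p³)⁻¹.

[(p⁸q⁻¹), (p³)] = (p⁸q⁻¹)·(p³)·(p⁸q⁻¹)⁻¹·(p³)⁻¹.
  (p⁸q⁻¹) · (p³) = p⁵q⁻¹
  (p⁵q⁻¹) · (p⁸q) = p²¹
  (p²¹) · (p²¹) = p¹⁸

Answer: p¹⁸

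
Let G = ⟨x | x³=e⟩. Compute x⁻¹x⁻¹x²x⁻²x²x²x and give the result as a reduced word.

Multiply left to right, reducing at each step:
  (x²) · x⁻¹ = x
  x · x² = e
  e · x⁻² = x
  x · x² = e
  e · x² = x²
  (x²) · x = e

Answer: e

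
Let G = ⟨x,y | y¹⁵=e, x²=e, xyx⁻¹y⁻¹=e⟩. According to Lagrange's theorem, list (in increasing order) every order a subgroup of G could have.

|G| = 30 = 2 · 3 · 5. By Lagrange's theorem the order of any subgroup divides 30; the divisors of 30 are 1, 2, 3, 5, 6, 10, 15, 30.

Answer: 1, 2, 3, 5, 6, 10, 15, 30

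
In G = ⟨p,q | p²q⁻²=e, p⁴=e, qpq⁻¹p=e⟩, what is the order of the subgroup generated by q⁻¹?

|⟨q⁻¹⟩| equals the order of q⁻¹. Compute successive powers until reaching e:
  (q⁻¹)¹ = q⁻¹, (q⁻¹)² = p², (q⁻¹)³ = q, (q⁻¹)⁴ = e.
The smallest positive k with (q⁻¹)ᵏ = e is 4, so |⟨q⁻¹⟩| = 4.

Answer: 4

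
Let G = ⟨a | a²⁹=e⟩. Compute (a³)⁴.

Compute successive powers of (a³), reducing at each step:
  (a³)²: (a³) · a³ = a⁶
  (a³)³: (a⁶) · a³ = a⁹
  (a³)⁴: (a⁹) · a³ = a¹²

Answer: a¹²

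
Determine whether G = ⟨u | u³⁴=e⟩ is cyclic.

|G| = 34. The element u has order 34 (its powers give 34 distinct elements), so ⟨u⟩ = G and G is cyclic.

Answer: Yes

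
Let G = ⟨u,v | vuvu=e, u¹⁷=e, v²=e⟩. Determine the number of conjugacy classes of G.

The conjugacy classes (representative and size) are:
  [e] (size 1), [u¹⁶] (size 2), [u²] (size 2), [u³] (size 2), [u¹³] (size 2), [u¹²] (size 2), [u⁶] (size 2), [u¹⁰] (size 2), [u⁹] (size 2), [u⁷v] (size 17).
Class equation: 1 + 2 + 2 + 2 + 2 + 2 + 2 + 2 + 2 + 17 = 34 = |G|. So G has 10 conjugacy classes.

Answer: 10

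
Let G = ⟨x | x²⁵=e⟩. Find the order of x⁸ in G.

Compute successive powers until reaching e:
  (x⁸)¹ = x⁸, (x⁸)² = x¹⁶, (x⁸)³ = x²⁴, (x⁸)⁴ = x⁷, (x⁸)⁵ = x¹⁵, (x⁸)⁶ = x²³, (x⁸)⁷ = x⁶, (x⁸)⁸ = x¹⁴, (x⁸)⁹ = x²², (x⁸)¹⁰ = x⁵, (x⁸)¹¹ = x¹³, (x⁸)¹² = x²¹, (x⁸)¹³ = x⁴, (x⁸)¹⁴ = x¹², (x⁸)¹⁵ = x²⁰, (x⁸)¹⁶ = x³, (x⁸)¹⁷ = x¹¹, (x⁸)¹⁸ = x¹⁹, (x⁸)¹⁹ = x², (x⁸)²⁰ = x¹⁰, (x⁸)²¹ = x¹⁸, (x⁸)²² = x, (x⁸)²³ = x⁹, (x⁸)²⁴ = x¹⁷, (x⁸)²⁵ = e.
The smallest positive k with (x⁸)ᵏ = e is 25.

Answer: 25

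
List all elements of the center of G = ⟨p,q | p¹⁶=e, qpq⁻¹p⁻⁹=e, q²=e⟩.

An element z ∈ Z(G) iff z commutes with every generator.
For example p² is central: (p²)·p = p³ = p·(p²); (p²)·q = p²q = q·(p²).
Whereas p ∉ Z(G) since p·q = pq ≠ p⁹q = q·p.
Checking each of the 32 elements this way gives Z(G) = {e, p², p⁴, p⁶, p⁸, p¹⁰, p¹², p¹⁴}, of order 8.

Answer: {e, p², p⁴, p⁶, p⁸, p¹⁰, p¹², p¹⁴}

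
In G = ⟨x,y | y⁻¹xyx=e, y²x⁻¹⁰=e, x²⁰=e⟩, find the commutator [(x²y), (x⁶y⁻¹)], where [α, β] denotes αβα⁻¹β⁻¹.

[(x²y), (x⁶y⁻¹)] = (x²y)·(x⁶y⁻¹)·(x²y)⁻¹·(x⁶y⁻¹)⁻¹.
  (x²y) · (x⁶y⁻¹) = x¹⁶
  (x¹⁶) · (x²y⁻¹) = x⁸y
  (x⁸y) · (x⁶y) = x¹²

Answer: x¹²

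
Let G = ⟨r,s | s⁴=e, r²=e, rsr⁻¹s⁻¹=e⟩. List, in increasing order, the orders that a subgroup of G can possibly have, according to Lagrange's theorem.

|G| = 8 = 2³. By Lagrange's theorem the order of any subgroup divides 8; the divisors of 8 are 1, 2, 4, 8.

Answer: 1, 2, 4, 8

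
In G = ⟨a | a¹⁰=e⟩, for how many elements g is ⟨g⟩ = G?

G is cyclic of order 10. An element generates G iff its order is 10, and a cyclic group of order 10 has exactly φ(10) = 4 such elements.

Answer: 4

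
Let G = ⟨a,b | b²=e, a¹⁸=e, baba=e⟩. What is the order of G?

Enumerate words in the generators, reducing via the relations: the distinct elements are
  {a, b, e, ab, a², a³, a⁴, a⁵, a⁶, a⁷, a⁸, a⁹, a²b, a³b, a¹², a¹³, a¹¹, a¹⁰, a¹⁴, a¹⁵, a¹⁶, a¹⁷, a⁴b, a⁵b, a⁶b, a⁷b, a⁸b, a⁹b, a¹²b, a¹³b, a¹¹b, a¹⁰b, a¹⁴b, a¹⁵b, a¹⁶b, a¹⁷b}.
No further products give new elements, so |G| = 36.

Answer: 36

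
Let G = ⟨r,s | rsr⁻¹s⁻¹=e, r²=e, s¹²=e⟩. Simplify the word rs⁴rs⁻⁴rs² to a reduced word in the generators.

Multiply left to right, reducing at each step:
  r · s⁴ = rs⁴
  (rs⁴) · r = s⁴
  (s⁴) · s⁻⁴ = e
  e · r = r
  r · s² = rs²

Answer: rs²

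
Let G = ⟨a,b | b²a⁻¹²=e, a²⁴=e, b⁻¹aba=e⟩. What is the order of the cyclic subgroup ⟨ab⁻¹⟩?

|⟨ab⁻¹⟩| equals the order of ab⁻¹. Compute successive powers until reaching e:
  (ab⁻¹)¹ = ab⁻¹, (ab⁻¹)² = a¹², (ab⁻¹)³ = ab, (ab⁻¹)⁴ = e.
The smallest positive k with (ab⁻¹)ᵏ = e is 4, so |⟨ab⁻¹⟩| = 4.

Answer: 4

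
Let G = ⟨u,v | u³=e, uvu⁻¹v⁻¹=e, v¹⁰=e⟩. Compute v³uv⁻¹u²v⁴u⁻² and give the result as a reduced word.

Multiply left to right, reducing at each step:
  (v³) · u = uv³
  (uv³) · v⁻¹ = uv²
  (uv²) · u² = v²
  (v²) · v⁴ = v⁶
  (v⁶) · u⁻² = uv⁶

Answer: uv⁶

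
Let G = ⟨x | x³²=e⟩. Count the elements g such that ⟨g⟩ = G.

G is cyclic of order 32. An element generates G iff its order is 32, and a cyclic group of order 32 has exactly φ(32) = 16 such elements.

Answer: 16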